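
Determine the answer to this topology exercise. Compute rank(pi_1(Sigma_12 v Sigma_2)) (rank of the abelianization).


For a wedge: H_1(A v B) = H_1(A) + H_1(B).
b_1(Sigma_12) = 24, b_1(Sigma_2) = 4.
b_1 = 24 + 4 = 28

28


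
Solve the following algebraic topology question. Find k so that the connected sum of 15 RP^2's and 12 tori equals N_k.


Since a >= 1, the sum is non-orientable; each T^2 can be replaced by RP^2 # RP^2 (since T^2#RP^2 = 3RP^2).
Total crosscaps k = 15 + 2*12 = 39.
Check via chi: chi = 15*1 + 12*0 - (15+12-1)*2 = -37 = 2 - k = -37. Consistent.

39


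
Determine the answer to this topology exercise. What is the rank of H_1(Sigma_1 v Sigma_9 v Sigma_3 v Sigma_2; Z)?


For a wedge X v Y: reduced H_k(X v Y) = H_k(X) + H_k(Y).
Each Sigma_g contributes b_1 = 2g.
b_1 = 2 + 18 + 6 + 4 = 30

30


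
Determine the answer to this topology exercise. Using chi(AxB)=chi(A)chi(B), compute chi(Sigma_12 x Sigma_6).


chi(Sigma_12) = 2 - 2*12 = -22
chi(Sigma_6) = 2 - 2*6 = -10
chi(product) = (-22) * (-10) = 220

220


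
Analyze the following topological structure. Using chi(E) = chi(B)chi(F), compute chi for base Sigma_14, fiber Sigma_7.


For a fiber bundle F -> E -> B (with CW structure): chi(E) = chi(B) * chi(F).
chi(Sigma_14) = -26, chi(Sigma_7) = -12.
chi(E) = (-26) * (-12) = 312

312


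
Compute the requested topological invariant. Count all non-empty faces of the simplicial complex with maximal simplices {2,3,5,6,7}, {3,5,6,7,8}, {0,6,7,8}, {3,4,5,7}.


Each maximal simplex on m vertices has 2^m - 1 nonempty faces.
Take the union (dedupe shared faces).
Total distinct faces = 63

63


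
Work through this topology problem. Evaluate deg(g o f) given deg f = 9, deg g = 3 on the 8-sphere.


Degree is multiplicative under composition: deg(g o f) = deg(g) * deg(f).
= 3 * 9 = 27

27


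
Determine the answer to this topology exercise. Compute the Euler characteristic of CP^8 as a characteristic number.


For any closed oriented manifold, <e(TM),[M]> = chi(M).
chi(CP^8) = 8+1 = 9

9


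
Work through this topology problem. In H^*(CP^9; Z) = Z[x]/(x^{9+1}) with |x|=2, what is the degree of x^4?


|x| = 2 in H^*(CP^n).
|x^4| = 4 * |x| = 4 * 2 = 8

8


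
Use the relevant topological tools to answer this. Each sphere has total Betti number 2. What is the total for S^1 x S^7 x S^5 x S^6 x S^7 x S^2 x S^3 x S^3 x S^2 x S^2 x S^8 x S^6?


Total Betti number is multiplicative under products.
Each S^d (d>=1) has total Betti number 2.
There are 12 sphere factors.
Total = 2^12 = 4096

4096


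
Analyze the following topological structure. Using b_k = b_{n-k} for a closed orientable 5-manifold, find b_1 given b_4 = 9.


Poincare duality for closed orientable n-manifolds: b_k = b_{n-k}.
Here n = 5, so b_1 = b_4 = 9

9


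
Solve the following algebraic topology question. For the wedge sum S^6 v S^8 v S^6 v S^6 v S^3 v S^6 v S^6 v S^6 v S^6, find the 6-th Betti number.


For a wedge of spheres, H_k (k>0) is free on one generator per sphere of dimension k.
Spheres of dimension 6: count = 7.
b_6 = 7

7


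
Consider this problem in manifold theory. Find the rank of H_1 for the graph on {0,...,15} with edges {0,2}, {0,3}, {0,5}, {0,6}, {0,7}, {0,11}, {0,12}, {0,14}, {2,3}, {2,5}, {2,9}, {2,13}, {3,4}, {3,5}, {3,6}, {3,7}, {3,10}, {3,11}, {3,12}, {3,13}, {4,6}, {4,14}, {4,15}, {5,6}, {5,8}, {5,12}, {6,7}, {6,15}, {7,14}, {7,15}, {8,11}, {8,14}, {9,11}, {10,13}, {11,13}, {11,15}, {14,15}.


b_1 = E - V + (number of components).
E = 37, V = 16, components = 2.
b_1 = 37 - 16 + 2 = 23

23


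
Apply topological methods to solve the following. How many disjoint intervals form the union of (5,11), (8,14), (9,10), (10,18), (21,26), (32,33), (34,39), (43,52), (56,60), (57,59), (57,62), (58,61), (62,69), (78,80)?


Sort and merge overlapping open intervals.
Merged: (5,18), (21,26), (32,33), (34,39), (43,52), (56,62), (62,69), (78,80).
Number of components = 8

8


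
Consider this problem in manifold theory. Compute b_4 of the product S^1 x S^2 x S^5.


Each S^d has Poincare polynomial 1 + t^d.
The product S^1 x S^2 x S^5 has Poincare polynomial prod(1+t^d_i).
Expanding: b_0=1, b_1=1, b_2=1, b_3=1, b_5=1, b_6=1, b_7=1, b_8=1.
b_4 = 0

0


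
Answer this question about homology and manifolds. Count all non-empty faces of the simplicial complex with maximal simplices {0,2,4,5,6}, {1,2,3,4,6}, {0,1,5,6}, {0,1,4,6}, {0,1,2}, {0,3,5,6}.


Each maximal simplex on m vertices has 2^m - 1 nonempty faces.
Take the union (dedupe shared faces).
Total distinct faces = 70

70


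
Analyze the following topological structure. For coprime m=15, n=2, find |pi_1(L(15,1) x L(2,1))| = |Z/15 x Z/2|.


pi_1(X x Y) = pi_1(X) x pi_1(Y).
pi_1(L(15,1)) = Z/15, pi_1(L(2,1)) = Z/2.
|Z/15 x Z/2| = 15 * 2 = 30

30


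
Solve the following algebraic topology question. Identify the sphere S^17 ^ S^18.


S^m ^ S^n = S^{m+n}.
k = 17 + 18 = 35

35


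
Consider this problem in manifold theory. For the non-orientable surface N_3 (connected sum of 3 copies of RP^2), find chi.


For a non-orientable closed surface with k crosscaps: chi = 2 - k.
Here k = 3.
chi = 2 - 3 = -1

-1


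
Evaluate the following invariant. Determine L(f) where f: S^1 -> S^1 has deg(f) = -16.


On S^1: L(f) = tr(f_0*) + (-1)^1 tr(f_1*) = 1 + (-1)^1 * deg(f).
L(f) = 1 + (-1)^1 * -16 = 1 + 16 = 17

17


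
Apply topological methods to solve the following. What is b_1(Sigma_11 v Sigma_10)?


For a wedge: H_1(A v B) = H_1(A) + H_1(B).
b_1(Sigma_11) = 22, b_1(Sigma_10) = 20.
b_1 = 22 + 20 = 42

42


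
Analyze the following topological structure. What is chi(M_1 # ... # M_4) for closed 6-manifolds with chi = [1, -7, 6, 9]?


For n-manifolds: chi(A#B) = chi(A) + chi(B) - chi(S^6).
chi(S^6) = 1 + (-1)^6 = 2.
chi(#) = (sum chi_i) - (4-1)*chi(S^6) = 9 - 3*2 = 3

3


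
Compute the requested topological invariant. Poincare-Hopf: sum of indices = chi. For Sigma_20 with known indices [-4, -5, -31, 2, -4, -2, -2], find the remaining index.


Poincare-Hopf: sum of indices = chi(M).
chi(Sigma_20) = 2 - 2*20 = -38.
Sum of known indices = -46.
x = chi - (sum known) = -38 - (-46) = 8

8


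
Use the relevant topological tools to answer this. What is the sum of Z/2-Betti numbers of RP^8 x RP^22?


dim H^*(RP^n; Z/2) = n+1 (one Z/2 in each degree 0..n).
Total Betti number is multiplicative.
Total = (8+1) * (22+1) = 9 * 23 = 207

207


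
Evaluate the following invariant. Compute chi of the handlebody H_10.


A genus-g handlebody deformation retracts to a wedge of g circles.
chi(vee_g S^1) = 1 - g.
chi(H_10) = 1 - 10 = -9

-9


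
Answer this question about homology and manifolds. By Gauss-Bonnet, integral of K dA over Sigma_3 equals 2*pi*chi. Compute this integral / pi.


Gauss-Bonnet: integral K dA = 2*pi*chi(M).
chi(Sigma_3) = 2 - 2*3 = -4.
(integral K dA)/pi = 2*chi = 2*(-4) = -8

-8


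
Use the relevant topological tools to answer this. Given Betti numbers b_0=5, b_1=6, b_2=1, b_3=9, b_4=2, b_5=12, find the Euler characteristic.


chi = sum_k (-1)^k b_k.
= (5) + (-6) + (1) + (-9) + (2) + (-12)
= -19

-19


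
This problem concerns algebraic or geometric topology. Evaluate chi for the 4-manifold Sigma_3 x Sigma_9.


chi(Sigma_3) = 2 - 2*3 = -4
chi(Sigma_9) = 2 - 2*9 = -16
chi(product) = (-4) * (-16) = 64

64


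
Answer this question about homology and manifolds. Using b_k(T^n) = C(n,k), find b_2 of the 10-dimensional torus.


By the Kunneth formula, b_k(T^n) = C(n,k).
b_2(T^10) = C(10,2).
C(10,2) = 10!/(2!*8!) = 45

45


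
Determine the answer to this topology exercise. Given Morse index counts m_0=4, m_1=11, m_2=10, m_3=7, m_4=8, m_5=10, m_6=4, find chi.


Morse theory: chi(M) = sum_k (-1)^k m_k where m_k = #(index-k critical points).
= (4) + (-11) + (10) + (-7) + (8) + (-10) + (4) = -2

-2


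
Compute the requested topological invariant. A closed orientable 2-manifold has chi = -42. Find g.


chi = 2 - 2g for closed orientable surfaces.
-42 = 2 - 2g
2g = 2 - (-42) = 44
g = 22

22


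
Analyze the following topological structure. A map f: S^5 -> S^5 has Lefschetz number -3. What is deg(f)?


L(f) = 1 + (-1)^5 deg(f) on S^5.
-3 = 1 + (-1)^5 * deg(f)
(-1)^5 * deg(f) = -4
deg(f) = 4

4


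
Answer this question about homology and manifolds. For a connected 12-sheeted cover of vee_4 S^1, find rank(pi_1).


Nielsen-Schreier: an index-n subgroup of F_r is free of rank 1 + n(r-1).
Equivalently: chi(cover) = n*chi(base); chi(vee_r S^1) = 1 - 4 = -3.
chi(E) = 12*(-3) = -36; rank = 1 - chi(E) = 1 - (-36) = 37.
rank = 1 + 12*(4-1) = 1 + 36 = 37

37


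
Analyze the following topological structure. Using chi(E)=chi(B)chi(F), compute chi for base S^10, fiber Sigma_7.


chi(S^10) = 2 (n even), chi(Sigma_7) = 2 - 2*7 = -12.
chi(E) = 2 * (-12) = -24

-24


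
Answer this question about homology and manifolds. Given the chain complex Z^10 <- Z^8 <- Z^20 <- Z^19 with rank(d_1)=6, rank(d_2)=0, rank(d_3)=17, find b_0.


rank H_k = rank(ker d_k) - rank(im d_{k+1}).
rank(ker d_0) = rank(C_0) - rank(d_0) = 10 - 0 = 10.
rank(im d_{0+1}) = 6.
rank H_0 = 10 - 6 = 4

4


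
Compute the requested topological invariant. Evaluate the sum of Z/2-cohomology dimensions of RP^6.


H^k(RP^6; Z/2) = Z/2 for each 0 <= k <= 6.
Total dimension = 6 + 1 = 7

7


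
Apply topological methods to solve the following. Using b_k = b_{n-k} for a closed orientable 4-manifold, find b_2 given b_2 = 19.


Poincare duality for closed orientable n-manifolds: b_k = b_{n-k}.
Here n = 4, so b_2 = b_2 = 19

19


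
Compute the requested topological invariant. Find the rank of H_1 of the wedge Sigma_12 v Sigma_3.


For a wedge: H_1(A v B) = H_1(A) + H_1(B).
b_1(Sigma_12) = 24, b_1(Sigma_3) = 6.
b_1 = 24 + 6 = 30

30


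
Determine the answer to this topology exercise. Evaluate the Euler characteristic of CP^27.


CP^27 has one cell in each even dimension 0, 2, ..., 2*27 (27+1 cells total).
All cells are even-dimensional, so chi = number of cells.
chi = 27 + 1 = 28

28


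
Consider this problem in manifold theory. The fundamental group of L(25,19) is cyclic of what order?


pi_1(L(p,q)) = Z/pZ for any q coprime to p.
|pi_1(L(25,19))| = 25

25


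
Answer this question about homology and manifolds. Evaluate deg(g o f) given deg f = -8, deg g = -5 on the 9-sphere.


Degree is multiplicative under composition: deg(g o f) = deg(g) * deg(f).
= -5 * -8 = 40

40


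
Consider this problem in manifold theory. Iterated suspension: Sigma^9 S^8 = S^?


Each suspension raises dimension by 1: Sigma S^n = S^{n+1}.
Sigma^9 S^8 = S^{8+9} = S^17

17


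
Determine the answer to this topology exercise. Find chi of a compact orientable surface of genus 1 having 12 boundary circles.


For a compact orientable surface with genus g and b boundary components: chi = 2 - 2g - b.
chi = 2 - 2*1 - 12 = 2 - 2 - 12 = -12

-12


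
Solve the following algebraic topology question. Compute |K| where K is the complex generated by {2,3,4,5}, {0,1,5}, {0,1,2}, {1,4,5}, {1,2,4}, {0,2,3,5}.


Each maximal simplex on m vertices has 2^m - 1 nonempty faces.
Take the union (dedupe shared faces).
Total distinct faces = 32

32


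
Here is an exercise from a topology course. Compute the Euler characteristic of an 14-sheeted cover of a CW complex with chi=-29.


For a finite covering: chi(E) = (number of sheets) * chi(B).
chi(E) = 14 * (-29) = -406

-406


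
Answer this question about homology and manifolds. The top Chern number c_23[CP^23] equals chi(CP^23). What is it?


For any closed oriented manifold, <e(TM),[M]> = chi(M).
chi(CP^23) = 23+1 = 24

24


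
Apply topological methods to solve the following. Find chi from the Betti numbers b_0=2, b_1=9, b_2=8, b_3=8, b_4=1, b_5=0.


chi = sum_k (-1)^k b_k.
= (2) + (-9) + (8) + (-8) + (1) + (0)
= -6

-6


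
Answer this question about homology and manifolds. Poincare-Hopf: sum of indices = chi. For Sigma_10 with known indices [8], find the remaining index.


Poincare-Hopf: sum of indices = chi(M).
chi(Sigma_10) = 2 - 2*10 = -18.
Sum of known indices = 8.
x = chi - (sum known) = -18 - (8) = -26

-26


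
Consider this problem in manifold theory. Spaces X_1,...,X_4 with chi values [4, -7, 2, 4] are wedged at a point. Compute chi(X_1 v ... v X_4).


chi(A v B) = chi(A) + chi(B) - 1 (one point identified).
For 4 spaces: chi = (sum chi_i) - (4 - 1).
sum = 3; chi = 3 - 3 = 0

0


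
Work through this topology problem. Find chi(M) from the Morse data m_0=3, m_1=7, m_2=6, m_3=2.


Morse theory: chi(M) = sum_k (-1)^k m_k where m_k = #(index-k critical points).
= (3) + (-7) + (6) + (-2) = 0

0


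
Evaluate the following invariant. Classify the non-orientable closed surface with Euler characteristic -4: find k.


chi = 2 - k for closed non-orientable surfaces with k crosscaps.
-4 = 2 - k
k = 2 - (-4) = 6

6


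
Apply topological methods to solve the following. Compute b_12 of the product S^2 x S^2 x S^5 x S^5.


Each S^d has Poincare polynomial 1 + t^d.
The product S^2 x S^2 x S^5 x S^5 has Poincare polynomial prod(1+t^d_i).
Expanding: b_0=1, b_2=2, b_4=1, b_5=2, b_7=4, b_9=2, b_10=1, b_12=2, b_14=1.
b_12 = 2

2


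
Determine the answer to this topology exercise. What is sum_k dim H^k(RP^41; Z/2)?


H^k(RP^41; Z/2) = Z/2 for each 0 <= k <= 41.
Total dimension = 41 + 1 = 42

42


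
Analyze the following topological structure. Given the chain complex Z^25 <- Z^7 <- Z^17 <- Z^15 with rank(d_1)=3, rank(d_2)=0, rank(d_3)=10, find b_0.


rank H_k = rank(ker d_k) - rank(im d_{k+1}).
rank(ker d_0) = rank(C_0) - rank(d_0) = 25 - 0 = 25.
rank(im d_{0+1}) = 3.
rank H_0 = 25 - 3 = 22

22


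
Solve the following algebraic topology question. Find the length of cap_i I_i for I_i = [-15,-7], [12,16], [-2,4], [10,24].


Intersection = [max(a_i), min(b_i)] = [12, -7].
Since 12 > -7, the intersection is empty.
Length = 0

0


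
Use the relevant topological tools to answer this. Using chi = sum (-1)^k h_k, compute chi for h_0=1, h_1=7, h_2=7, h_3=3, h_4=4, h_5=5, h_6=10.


Handles of index k contribute (-1)^k to chi (same as CW cells).
chi = (1) + (-7) + (7) + (-3) + (4) + (-5) + (10) = 7

7


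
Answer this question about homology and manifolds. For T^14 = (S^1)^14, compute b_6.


By the Kunneth formula, b_k(T^n) = C(n,k).
b_6(T^14) = C(14,6).
C(14,6) = 14!/(6!*8!) = 3003

3003


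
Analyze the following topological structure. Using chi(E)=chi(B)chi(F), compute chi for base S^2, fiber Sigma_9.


chi(S^2) = 2 (n even), chi(Sigma_9) = 2 - 2*9 = -16.
chi(E) = 2 * (-16) = -32

-32


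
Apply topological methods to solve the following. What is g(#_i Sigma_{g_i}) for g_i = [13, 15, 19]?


Genus is additive under connected sum of orientable surfaces.
g = 13 + 15 + 19 = 47

47


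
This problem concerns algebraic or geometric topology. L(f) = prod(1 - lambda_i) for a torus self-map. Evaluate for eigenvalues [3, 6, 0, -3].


For a torus self-map: L(f) = det(I - A) where A acts on H_1.
L(f) = (1-3) * (1-6) * (1-0) * (1--3) = -2 * -5 * 1 * 4 = 40

40


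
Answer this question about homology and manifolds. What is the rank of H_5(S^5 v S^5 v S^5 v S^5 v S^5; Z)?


For a wedge of spheres, H_k (k>0) is free on one generator per sphere of dimension k.
Spheres of dimension 5: count = 5.
b_5 = 5

5


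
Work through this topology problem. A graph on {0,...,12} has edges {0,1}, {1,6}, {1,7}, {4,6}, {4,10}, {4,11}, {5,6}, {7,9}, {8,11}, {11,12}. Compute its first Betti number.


b_1 = E - V + (number of components).
E = 10, V = 13, components = 3.
b_1 = 10 - 13 + 3 = 0

0


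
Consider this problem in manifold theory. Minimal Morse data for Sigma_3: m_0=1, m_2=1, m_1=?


A perfect Morse function has m_k = b_k.
For Sigma_3: b_0=1, b_1=2g=6, b_2=1.
Saddles m_1 = 2g = 6

6


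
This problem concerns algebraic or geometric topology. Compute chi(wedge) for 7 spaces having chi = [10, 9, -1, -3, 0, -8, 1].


chi(A v B) = chi(A) + chi(B) - 1 (one point identified).
For 7 spaces: chi = (sum chi_i) - (7 - 1).
sum = 8; chi = 8 - 6 = 2

2


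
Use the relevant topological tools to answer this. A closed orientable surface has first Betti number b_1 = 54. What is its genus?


For a closed orientable surface: b_1 = 2g.
54 = 2g
g = 54 / 2 = 27

27


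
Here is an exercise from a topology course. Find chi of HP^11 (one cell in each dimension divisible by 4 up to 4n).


HP^11 has one cell in each dimension 0, 4, ..., 4*11 (11+1 cells, all even-dim).
chi = 11 + 1 = 12

12


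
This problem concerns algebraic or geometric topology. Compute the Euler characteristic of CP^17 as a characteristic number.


For any closed oriented manifold, <e(TM),[M]> = chi(M).
chi(CP^17) = 17+1 = 18

18


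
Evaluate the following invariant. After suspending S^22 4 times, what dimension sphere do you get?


Each suspension raises dimension by 1: Sigma S^n = S^{n+1}.
Sigma^4 S^22 = S^{22+4} = S^26

26


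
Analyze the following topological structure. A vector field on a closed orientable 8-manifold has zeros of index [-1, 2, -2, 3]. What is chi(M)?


Poincare-Hopf: chi(M) = sum of indices of zeros.
chi = (-1) + (2) + (-2) + (3) = 2

2


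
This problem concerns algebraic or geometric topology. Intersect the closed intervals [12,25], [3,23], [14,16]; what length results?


Intersection = [max(a_i), min(b_i)] = [14, 16].
Length = 16 - 14 = 2

2


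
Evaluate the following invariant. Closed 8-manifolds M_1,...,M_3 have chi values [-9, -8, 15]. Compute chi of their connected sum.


For n-manifolds: chi(A#B) = chi(A) + chi(B) - chi(S^8).
chi(S^8) = 1 + (-1)^8 = 2.
chi(#) = (sum chi_i) - (3-1)*chi(S^8) = -2 - 2*2 = -6

-6


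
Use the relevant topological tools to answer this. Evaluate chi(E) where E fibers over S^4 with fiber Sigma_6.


chi(S^4) = 2 (n even), chi(Sigma_6) = 2 - 2*6 = -10.
chi(E) = 2 * (-10) = -20

-20


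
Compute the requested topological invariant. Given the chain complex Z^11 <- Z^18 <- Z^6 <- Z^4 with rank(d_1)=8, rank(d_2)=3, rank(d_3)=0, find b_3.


rank H_k = rank(ker d_k) - rank(im d_{k+1}).
rank(ker d_3) = rank(C_3) - rank(d_3) = 4 - 0 = 4.
rank(im d_{3+1}) = 0.
rank H_3 = 4 - 0 = 4

4


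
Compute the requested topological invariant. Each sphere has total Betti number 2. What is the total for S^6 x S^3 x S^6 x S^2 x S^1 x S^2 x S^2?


Total Betti number is multiplicative under products.
Each S^d (d>=1) has total Betti number 2.
There are 7 sphere factors.
Total = 2^7 = 128

128


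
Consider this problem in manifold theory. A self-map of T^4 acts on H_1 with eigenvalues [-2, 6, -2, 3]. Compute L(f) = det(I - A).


For a torus self-map: L(f) = det(I - A) where A acts on H_1.
L(f) = (1--2) * (1-6) * (1--2) * (1-3) = 3 * -5 * 3 * -2 = 90

90


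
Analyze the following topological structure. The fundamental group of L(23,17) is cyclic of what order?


pi_1(L(p,q)) = Z/pZ for any q coprime to p.
|pi_1(L(23,17))| = 23

23


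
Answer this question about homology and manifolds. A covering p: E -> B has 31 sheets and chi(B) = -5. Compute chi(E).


For a finite covering: chi(E) = (number of sheets) * chi(B).
chi(E) = 31 * (-5) = -155

-155


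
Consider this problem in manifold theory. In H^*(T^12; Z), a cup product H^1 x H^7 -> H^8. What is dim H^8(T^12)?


Cup product: H^p x H^q -> H^{p+q}; here p+q = 1+7 = 8.
rank H^k(T^n) = C(n,k).
C(12,8) = 495

495


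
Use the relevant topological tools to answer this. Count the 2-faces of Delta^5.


Delta^5 has 5+1 vertices. A 2-face is a choice of 2+1 vertices.
f_2 = C(5+1, 2+1) = C(6,3) = 20

20


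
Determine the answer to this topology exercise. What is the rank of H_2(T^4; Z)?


By the Kunneth formula, b_k(T^n) = C(n,k).
b_2(T^4) = C(4,2).
C(4,2) = 4!/(2!*2!) = 6

6


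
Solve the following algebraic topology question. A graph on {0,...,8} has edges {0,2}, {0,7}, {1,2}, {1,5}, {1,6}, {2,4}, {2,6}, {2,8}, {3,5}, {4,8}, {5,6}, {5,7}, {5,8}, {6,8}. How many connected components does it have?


Run DFS/union-find over 9 vertices.
V = 9, E = 14.
Number of components = 1

1


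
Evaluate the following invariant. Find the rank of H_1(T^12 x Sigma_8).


pi_1(A x B) = pi_1(A) x pi_1(B); rank of abelianization = b_1.
b_1(T^12) = 12, b_1(Sigma_8) = 2*8 = 16.
b_1(product) = 12 + 16 = 28

28


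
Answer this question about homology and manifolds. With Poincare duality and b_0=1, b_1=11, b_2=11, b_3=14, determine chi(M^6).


By Poincare duality b_k = b_{6-k}, so full Betti numbers: b_0=1, b_1=11, b_2=11, b_3=14, b_4=11, b_5=11, b_6=1.
chi = sum (-1)^k b_k = -12

-12


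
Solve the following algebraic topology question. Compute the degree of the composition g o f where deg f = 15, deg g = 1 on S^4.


Degree is multiplicative under composition: deg(g o f) = deg(g) * deg(f).
= 1 * 15 = 15

15


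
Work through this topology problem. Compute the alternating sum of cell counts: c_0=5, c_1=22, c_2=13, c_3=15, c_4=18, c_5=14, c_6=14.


chi = sum_k (-1)^k c_k.
= (-1)^0*5 + (-1)^1*22 + (-1)^2*13 + (-1)^3*15 + (-1)^4*18 + (-1)^5*14 + (-1)^6*14
= (5) + (-22) + (13) + (-15) + (18) + (-14) + (14)
= -1

-1


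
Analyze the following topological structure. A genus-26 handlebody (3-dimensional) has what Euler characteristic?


A genus-g handlebody deformation retracts to a wedge of g circles.
chi(vee_g S^1) = 1 - g.
chi(H_26) = 1 - 26 = -25

-25


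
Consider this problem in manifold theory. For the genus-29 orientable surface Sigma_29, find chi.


For a closed orientable surface of genus g: chi = 2 - 2g.
Here g = 29.
chi = 2 - 2*29 = 2 - 58 = -56

-56


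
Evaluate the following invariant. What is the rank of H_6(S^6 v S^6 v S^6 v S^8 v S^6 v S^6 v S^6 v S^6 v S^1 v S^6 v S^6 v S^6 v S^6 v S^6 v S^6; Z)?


For a wedge of spheres, H_k (k>0) is free on one generator per sphere of dimension k.
Spheres of dimension 6: count = 13.
b_6 = 13

13


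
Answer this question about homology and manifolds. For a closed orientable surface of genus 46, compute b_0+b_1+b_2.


For Sigma_46: b_0 = 1, b_1 = 2g = 92, b_2 = 1.
Total = 1 + 92 + 1 = 94

94


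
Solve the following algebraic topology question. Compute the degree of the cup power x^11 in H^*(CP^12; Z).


|x| = 2 in H^*(CP^n).
|x^11| = 11 * |x| = 11 * 2 = 22

22


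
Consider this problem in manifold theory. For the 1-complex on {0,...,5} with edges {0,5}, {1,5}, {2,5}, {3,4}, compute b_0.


Run DFS/union-find over 6 vertices.
V = 6, E = 4.
Number of components = 2

2


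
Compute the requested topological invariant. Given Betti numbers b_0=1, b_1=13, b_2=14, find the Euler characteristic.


chi = sum_k (-1)^k b_k.
= (1) + (-13) + (14)
= 2

2


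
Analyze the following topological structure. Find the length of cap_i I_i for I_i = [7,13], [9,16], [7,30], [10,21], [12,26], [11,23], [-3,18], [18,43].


Intersection = [max(a_i), min(b_i)] = [18, 13].
Since 18 > 13, the intersection is empty.
Length = 0

0


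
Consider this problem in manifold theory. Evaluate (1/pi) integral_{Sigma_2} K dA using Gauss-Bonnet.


Gauss-Bonnet: integral K dA = 2*pi*chi(M).
chi(Sigma_2) = 2 - 2*2 = -2.
(integral K dA)/pi = 2*chi = 2*(-2) = -4

-4


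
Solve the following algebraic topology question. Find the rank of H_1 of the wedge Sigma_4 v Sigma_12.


For a wedge: H_1(A v B) = H_1(A) + H_1(B).
b_1(Sigma_4) = 8, b_1(Sigma_12) = 24.
b_1 = 8 + 24 = 32

32


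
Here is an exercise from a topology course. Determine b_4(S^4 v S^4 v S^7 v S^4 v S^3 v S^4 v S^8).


For a wedge of spheres, H_k (k>0) is free on one generator per sphere of dimension k.
Spheres of dimension 4: count = 4.
b_4 = 4

4


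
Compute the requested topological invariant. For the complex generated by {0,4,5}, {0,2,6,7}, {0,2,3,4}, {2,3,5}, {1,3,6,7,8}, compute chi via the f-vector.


Enumerate all faces; f-vector: f_0=9, f_1=24, f_2=20, f_3=7, f_4=1.
chi = sum (-1)^k f_k = -1

-1


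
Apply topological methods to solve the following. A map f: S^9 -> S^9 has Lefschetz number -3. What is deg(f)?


L(f) = 1 + (-1)^9 deg(f) on S^9.
-3 = 1 + (-1)^9 * deg(f)
(-1)^9 * deg(f) = -4
deg(f) = 4

4


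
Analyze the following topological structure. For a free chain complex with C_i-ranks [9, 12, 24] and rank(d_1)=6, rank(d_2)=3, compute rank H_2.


rank H_k = rank(ker d_k) - rank(im d_{k+1}).
rank(ker d_2) = rank(C_2) - rank(d_2) = 24 - 3 = 21.
rank(im d_{2+1}) = 0.
rank H_2 = 21 - 0 = 21

21


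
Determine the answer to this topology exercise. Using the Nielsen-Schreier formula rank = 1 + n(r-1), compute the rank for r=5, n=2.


Nielsen-Schreier: an index-n subgroup of F_r is free of rank 1 + n(r-1).
Equivalently: chi(cover) = n*chi(base); chi(vee_r S^1) = 1 - 5 = -4.
chi(E) = 2*(-4) = -8; rank = 1 - chi(E) = 1 - (-8) = 9.
rank = 1 + 2*(5-1) = 1 + 8 = 9

9


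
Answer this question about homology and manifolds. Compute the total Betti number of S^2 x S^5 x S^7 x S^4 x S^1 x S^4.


Total Betti number is multiplicative under products.
Each S^d (d>=1) has total Betti number 2.
There are 6 sphere factors.
Total = 2^6 = 64

64


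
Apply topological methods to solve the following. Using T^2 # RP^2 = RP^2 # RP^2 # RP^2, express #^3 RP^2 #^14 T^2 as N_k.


Since a >= 1, the sum is non-orientable; each T^2 can be replaced by RP^2 # RP^2 (since T^2#RP^2 = 3RP^2).
Total crosscaps k = 3 + 2*14 = 31.
Check via chi: chi = 3*1 + 14*0 - (3+14-1)*2 = -29 = 2 - k = -29. Consistent.

31


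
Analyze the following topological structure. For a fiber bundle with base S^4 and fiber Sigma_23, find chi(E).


chi(S^4) = 2 (n even), chi(Sigma_23) = 2 - 2*23 = -44.
chi(E) = 2 * (-44) = -88

-88


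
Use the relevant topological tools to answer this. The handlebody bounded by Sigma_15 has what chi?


A genus-g handlebody deformation retracts to a wedge of g circles.
chi(vee_g S^1) = 1 - g.
chi(H_15) = 1 - 15 = -14

-14


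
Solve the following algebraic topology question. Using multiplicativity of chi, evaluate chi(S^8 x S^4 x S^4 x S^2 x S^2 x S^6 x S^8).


chi is multiplicative: chi(X x Y) = chi(X) chi(Y).
Each even-dim sphere has chi = 2. There are 7 factors.
chi = 2^7 = 128

128


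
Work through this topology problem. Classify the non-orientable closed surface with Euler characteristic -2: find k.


chi = 2 - k for closed non-orientable surfaces with k crosscaps.
-2 = 2 - k
k = 2 - (-2) = 4

4


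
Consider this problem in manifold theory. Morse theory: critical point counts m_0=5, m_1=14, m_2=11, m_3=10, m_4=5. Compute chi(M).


Morse theory: chi(M) = sum_k (-1)^k m_k where m_k = #(index-k critical points).
= (5) + (-14) + (11) + (-10) + (5) = -3

-3


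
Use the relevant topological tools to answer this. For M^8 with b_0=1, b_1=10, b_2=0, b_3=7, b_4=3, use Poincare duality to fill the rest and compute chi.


By Poincare duality b_k = b_{8-k}, so full Betti numbers: b_0=1, b_1=10, b_2=0, b_3=7, b_4=3, b_5=7, b_6=0, b_7=10, b_8=1.
chi = sum (-1)^k b_k = -29

-29


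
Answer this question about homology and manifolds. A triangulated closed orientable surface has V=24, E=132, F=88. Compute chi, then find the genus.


chi = V - E + F = 24 - 132 + 88 = -20
For orientable closed surface: chi = 2 - 2g, so g = (2 - chi)/2.
g = (2 - (-20)) / 2 = 22 / 2 = 11

11


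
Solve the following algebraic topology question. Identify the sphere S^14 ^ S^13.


S^m ^ S^n = S^{m+n}.
k = 14 + 13 = 27

27


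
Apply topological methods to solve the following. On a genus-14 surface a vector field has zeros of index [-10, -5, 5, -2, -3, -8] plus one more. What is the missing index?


Poincare-Hopf: sum of indices = chi(M).
chi(Sigma_14) = 2 - 2*14 = -26.
Sum of known indices = -23.
x = chi - (sum known) = -26 - (-23) = -3

-3


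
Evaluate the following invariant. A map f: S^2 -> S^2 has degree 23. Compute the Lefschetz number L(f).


On S^2: L(f) = tr(f_0*) + (-1)^2 tr(f_2*) = 1 + (-1)^2 * deg(f).
L(f) = 1 + (-1)^2 * 23 = 1 + 23 = 24

24


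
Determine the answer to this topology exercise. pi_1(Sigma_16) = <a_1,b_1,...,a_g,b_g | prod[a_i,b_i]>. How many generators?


Standard presentation: pi_1(Sigma_g) = <a_1,b_1,...,a_g,b_g | [a_1,b_1]...[a_g,b_g] = 1>.
Number of generators = 2g = 2*16 = 32

32


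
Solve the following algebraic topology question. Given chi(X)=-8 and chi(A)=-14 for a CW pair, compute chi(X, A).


Relative Euler characteristic: chi(X, A) = chi(X) - chi(A).
= -8 - (-14) = 6

6


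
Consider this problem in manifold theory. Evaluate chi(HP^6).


HP^6 has one cell in each dimension 0, 4, ..., 4*6 (6+1 cells, all even-dim).
chi = 6 + 1 = 7

7


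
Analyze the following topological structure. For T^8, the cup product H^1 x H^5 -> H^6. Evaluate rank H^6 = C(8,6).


Cup product: H^p x H^q -> H^{p+q}; here p+q = 1+5 = 6.
rank H^k(T^n) = C(n,k).
C(8,6) = 28

28


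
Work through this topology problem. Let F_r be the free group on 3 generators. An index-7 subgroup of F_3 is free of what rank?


Nielsen-Schreier: an index-n subgroup of F_r is free of rank 1 + n(r-1).
Equivalently: chi(cover) = n*chi(base); chi(vee_r S^1) = 1 - 3 = -2.
chi(E) = 7*(-2) = -14; rank = 1 - chi(E) = 1 - (-14) = 15.
rank = 1 + 7*(3-1) = 1 + 14 = 15

15


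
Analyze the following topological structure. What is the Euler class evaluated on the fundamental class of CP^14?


For any closed oriented manifold, <e(TM),[M]> = chi(M).
chi(CP^14) = 14+1 = 15

15


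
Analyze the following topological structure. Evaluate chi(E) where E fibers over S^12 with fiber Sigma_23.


chi(S^12) = 2 (n even), chi(Sigma_23) = 2 - 2*23 = -44.
chi(E) = 2 * (-44) = -88

-88


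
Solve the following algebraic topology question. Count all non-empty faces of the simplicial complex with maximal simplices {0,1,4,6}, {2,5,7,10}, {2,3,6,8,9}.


Each maximal simplex on m vertices has 2^m - 1 nonempty faces.
Take the union (dedupe shared faces).
Total distinct faces = 59

59


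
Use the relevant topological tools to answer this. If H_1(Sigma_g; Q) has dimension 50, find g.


For a closed orientable surface: b_1 = 2g.
50 = 2g
g = 50 / 2 = 25

25


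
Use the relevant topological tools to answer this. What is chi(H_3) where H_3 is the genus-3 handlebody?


A genus-g handlebody deformation retracts to a wedge of g circles.
chi(vee_g S^1) = 1 - g.
chi(H_3) = 1 - 3 = -2

-2


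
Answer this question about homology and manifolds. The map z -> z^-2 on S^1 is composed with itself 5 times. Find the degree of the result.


deg(f) = -2. Degree is multiplicative: deg(f^5) = (deg f)^5.
deg(f^5) = (-2)^5 = -32

-32


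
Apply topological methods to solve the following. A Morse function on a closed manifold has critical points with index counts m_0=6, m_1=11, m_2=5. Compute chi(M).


Morse theory: chi(M) = sum_k (-1)^k m_k where m_k = #(index-k critical points).
= (6) + (-11) + (5) = 0

0


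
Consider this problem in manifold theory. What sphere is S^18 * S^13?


Join of spheres: S^m * S^n = S^{m+n+1}.
dim = 18 + 13 + 1 = 32

32


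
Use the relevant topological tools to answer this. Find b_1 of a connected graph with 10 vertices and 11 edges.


For a connected graph: rank(pi_1) = b_1 = E - V + 1 = 1 - chi.
chi = V - E = 10 - 11 = -1.
rank = 1 - (-1) = 11 - 10 + 1 = 2

2


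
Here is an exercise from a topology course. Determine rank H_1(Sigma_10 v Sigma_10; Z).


For a wedge: H_1(A v B) = H_1(A) + H_1(B).
b_1(Sigma_10) = 20, b_1(Sigma_10) = 20.
b_1 = 20 + 20 = 40

40


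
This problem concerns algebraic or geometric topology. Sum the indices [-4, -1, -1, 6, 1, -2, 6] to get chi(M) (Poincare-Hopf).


Poincare-Hopf: chi(M) = sum of indices of zeros.
chi = (-4) + (-1) + (-1) + (6) + (1) + (-2) + (6) = 5

5


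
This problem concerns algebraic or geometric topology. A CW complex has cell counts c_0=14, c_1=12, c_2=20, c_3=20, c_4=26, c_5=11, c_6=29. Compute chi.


chi = sum_k (-1)^k c_k.
= (-1)^0*14 + (-1)^1*12 + (-1)^2*20 + (-1)^3*20 + (-1)^4*26 + (-1)^5*11 + (-1)^6*29
= (14) + (-12) + (20) + (-20) + (26) + (-11) + (29)
= 46

46


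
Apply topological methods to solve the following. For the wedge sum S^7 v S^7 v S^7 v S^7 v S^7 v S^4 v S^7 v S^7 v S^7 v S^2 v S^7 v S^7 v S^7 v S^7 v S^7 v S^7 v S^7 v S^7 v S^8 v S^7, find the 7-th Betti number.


For a wedge of spheres, H_k (k>0) is free on one generator per sphere of dimension k.
Spheres of dimension 7: count = 17.
b_7 = 17

17


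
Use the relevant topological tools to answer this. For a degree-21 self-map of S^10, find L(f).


On S^10: L(f) = tr(f_0*) + (-1)^10 tr(f_10*) = 1 + (-1)^10 * deg(f).
L(f) = 1 + (-1)^10 * 21 = 1 + 21 = 22

22


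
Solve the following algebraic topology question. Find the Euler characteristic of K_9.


K_9: V = 9, E = C(9,2) = 36.
chi = V - E = 9 - 36 = -27

-27


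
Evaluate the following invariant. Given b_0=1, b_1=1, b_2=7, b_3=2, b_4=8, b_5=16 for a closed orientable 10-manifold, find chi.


By Poincare duality b_k = b_{10-k}, so full Betti numbers: b_0=1, b_1=1, b_2=7, b_3=2, b_4=8, b_5=16, b_6=8, b_7=2, b_8=7, b_9=1, b_10=1.
chi = sum (-1)^k b_k = 10

10


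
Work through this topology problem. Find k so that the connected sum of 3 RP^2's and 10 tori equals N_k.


Since a >= 1, the sum is non-orientable; each T^2 can be replaced by RP^2 # RP^2 (since T^2#RP^2 = 3RP^2).
Total crosscaps k = 3 + 2*10 = 23.
Check via chi: chi = 3*1 + 10*0 - (3+10-1)*2 = -21 = 2 - k = -21. Consistent.

23


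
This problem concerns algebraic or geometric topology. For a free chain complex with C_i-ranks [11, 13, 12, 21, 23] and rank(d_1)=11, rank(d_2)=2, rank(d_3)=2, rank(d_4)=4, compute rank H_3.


rank H_k = rank(ker d_k) - rank(im d_{k+1}).
rank(ker d_3) = rank(C_3) - rank(d_3) = 21 - 2 = 19.
rank(im d_{3+1}) = 4.
rank H_3 = 19 - 4 = 15

15


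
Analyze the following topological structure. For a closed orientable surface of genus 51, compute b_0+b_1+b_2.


For Sigma_51: b_0 = 1, b_1 = 2g = 102, b_2 = 1.
Total = 1 + 102 + 1 = 104

104


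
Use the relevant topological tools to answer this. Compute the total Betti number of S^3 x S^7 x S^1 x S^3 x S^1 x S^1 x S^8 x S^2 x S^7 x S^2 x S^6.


Total Betti number is multiplicative under products.
Each S^d (d>=1) has total Betti number 2.
There are 11 sphere factors.
Total = 2^11 = 2048

2048


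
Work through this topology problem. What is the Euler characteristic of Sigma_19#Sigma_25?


chi(Sigma_19) = 2 - 2*19 = -36
chi(Sigma_25) = 2 - 2*25 = -48
For surfaces: chi(A#B) = chi(A) + chi(B) - 2.
chi = -36 + -48 - 2 = -86

-86


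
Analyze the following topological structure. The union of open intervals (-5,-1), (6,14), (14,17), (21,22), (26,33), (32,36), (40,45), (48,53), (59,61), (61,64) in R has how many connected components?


Sort and merge overlapping open intervals.
Merged: (-5,-1), (6,14), (14,17), (21,22), (26,36), (40,45), (48,53), (59,61), (61,64).
Number of components = 9

9


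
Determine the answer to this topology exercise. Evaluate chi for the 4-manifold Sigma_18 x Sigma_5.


chi(Sigma_18) = 2 - 2*18 = -34
chi(Sigma_5) = 2 - 2*5 = -8
chi(product) = (-34) * (-8) = 272

272


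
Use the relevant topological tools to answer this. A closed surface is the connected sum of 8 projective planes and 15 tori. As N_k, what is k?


Since a >= 1, the sum is non-orientable; each T^2 can be replaced by RP^2 # RP^2 (since T^2#RP^2 = 3RP^2).
Total crosscaps k = 8 + 2*15 = 38.
Check via chi: chi = 8*1 + 15*0 - (8+15-1)*2 = -36 = 2 - k = -36. Consistent.

38


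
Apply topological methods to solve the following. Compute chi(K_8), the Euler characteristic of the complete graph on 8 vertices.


K_8: V = 8, E = C(8,2) = 28.
chi = V - E = 8 - 28 = -20

-20


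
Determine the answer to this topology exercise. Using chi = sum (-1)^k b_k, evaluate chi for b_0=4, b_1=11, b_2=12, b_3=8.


chi = sum_k (-1)^k b_k.
= (4) + (-11) + (12) + (-8)
= -3

-3


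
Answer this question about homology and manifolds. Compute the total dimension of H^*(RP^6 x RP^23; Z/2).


dim H^*(RP^n; Z/2) = n+1 (one Z/2 in each degree 0..n).
Total Betti number is multiplicative.
Total = (6+1) * (23+1) = 7 * 24 = 168

168


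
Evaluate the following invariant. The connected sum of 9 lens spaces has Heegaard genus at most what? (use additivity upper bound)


Heegaard genus satisfies g(A#B) <= g(A) + g(B).
Each lens space has g = 1.
Upper bound: 9 * 1 = 9

9


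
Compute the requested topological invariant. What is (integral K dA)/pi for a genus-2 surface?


Gauss-Bonnet: integral K dA = 2*pi*chi(M).
chi(Sigma_2) = 2 - 2*2 = -2.
(integral K dA)/pi = 2*chi = 2*(-2) = -4

-4


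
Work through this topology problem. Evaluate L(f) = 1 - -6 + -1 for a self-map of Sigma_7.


L(f) = tr(f_0*) - tr(f_1*) + tr(f_2*).
= 1 - (-6) + (-1)
= 6

6


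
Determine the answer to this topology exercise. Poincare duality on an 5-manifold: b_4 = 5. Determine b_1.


Poincare duality for closed orientable n-manifolds: b_k = b_{n-k}.
Here n = 5, so b_1 = b_4 = 5

5


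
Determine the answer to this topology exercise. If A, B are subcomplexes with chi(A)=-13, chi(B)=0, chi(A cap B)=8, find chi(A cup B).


chi(A cup B) = chi(A) + chi(B) - chi(A cap B)
= -13 + (0) - (8)
= -21

-21


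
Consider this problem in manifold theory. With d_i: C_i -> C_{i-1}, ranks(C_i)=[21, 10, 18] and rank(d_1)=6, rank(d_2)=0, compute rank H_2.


rank H_k = rank(ker d_k) - rank(im d_{k+1}).
rank(ker d_2) = rank(C_2) - rank(d_2) = 18 - 0 = 18.
rank(im d_{2+1}) = 0.
rank H_2 = 18 - 0 = 18

18


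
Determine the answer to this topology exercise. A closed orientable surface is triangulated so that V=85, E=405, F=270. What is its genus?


chi = V - E + F = 85 - 405 + 270 = -50
For orientable closed surface: chi = 2 - 2g, so g = (2 - chi)/2.
g = (2 - (-50)) / 2 = 52 / 2 = 26

26


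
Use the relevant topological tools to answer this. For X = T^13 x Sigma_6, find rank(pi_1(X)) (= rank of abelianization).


pi_1(A x B) = pi_1(A) x pi_1(B); rank of abelianization = b_1.
b_1(T^13) = 13, b_1(Sigma_6) = 2*6 = 12.
b_1(product) = 13 + 12 = 25

25


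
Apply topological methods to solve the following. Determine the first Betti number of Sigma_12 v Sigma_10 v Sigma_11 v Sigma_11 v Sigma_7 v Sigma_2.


For a wedge X v Y: reduced H_k(X v Y) = H_k(X) + H_k(Y).
Each Sigma_g contributes b_1 = 2g.
b_1 = 24 + 20 + 22 + 22 + 14 + 4 = 106

106


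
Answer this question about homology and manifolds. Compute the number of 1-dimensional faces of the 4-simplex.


Delta^4 has 4+1 vertices. A 1-face is a choice of 1+1 vertices.
f_1 = C(4+1, 1+1) = C(5,2) = 10

10


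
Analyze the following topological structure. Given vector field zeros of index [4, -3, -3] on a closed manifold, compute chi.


Poincare-Hopf: chi(M) = sum of indices of zeros.
chi = (4) + (-3) + (-3) = -2

-2


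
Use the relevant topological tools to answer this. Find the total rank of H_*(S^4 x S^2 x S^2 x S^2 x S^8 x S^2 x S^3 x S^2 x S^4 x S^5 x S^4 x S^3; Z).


Total Betti number is multiplicative under products.
Each S^d (d>=1) has total Betti number 2.
There are 12 sphere factors.
Total = 2^12 = 4096

4096


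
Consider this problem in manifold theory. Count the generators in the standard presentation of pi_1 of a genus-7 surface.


Standard presentation: pi_1(Sigma_g) = <a_1,b_1,...,a_g,b_g | [a_1,b_1]...[a_g,b_g] = 1>.
Number of generators = 2g = 2*7 = 14

14


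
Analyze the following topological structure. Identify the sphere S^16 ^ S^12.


S^m ^ S^n = S^{m+n}.
k = 16 + 12 = 28

28


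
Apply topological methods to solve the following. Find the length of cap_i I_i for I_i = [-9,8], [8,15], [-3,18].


Intersection = [max(a_i), min(b_i)] = [8, 8].
Length = 8 - 8 = 0

0
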